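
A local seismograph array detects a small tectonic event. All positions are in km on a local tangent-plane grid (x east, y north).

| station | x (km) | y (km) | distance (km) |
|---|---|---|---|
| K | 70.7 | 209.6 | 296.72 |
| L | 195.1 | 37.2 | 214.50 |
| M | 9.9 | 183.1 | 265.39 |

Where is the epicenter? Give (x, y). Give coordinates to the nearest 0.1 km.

x ≈ 16.9 km, y ≈ -82.2 km

Circle about each station: (x − 70.7)² + (y − 209.6)² = 296.72²; (x − 195.1)² + (y − 37.2)² = 214.50²; (x − 9.9)² + (y − 183.1)² = 265.39².
Subtracting the K equation from the L and M equations removes the quadratic terms:
248.8 x − 344.8 y = 32549.71
-121.6 x − 53.0 y = 2303.88
Solving the 2×2 system: x ≈ 16.9, y ≈ -82.2 km.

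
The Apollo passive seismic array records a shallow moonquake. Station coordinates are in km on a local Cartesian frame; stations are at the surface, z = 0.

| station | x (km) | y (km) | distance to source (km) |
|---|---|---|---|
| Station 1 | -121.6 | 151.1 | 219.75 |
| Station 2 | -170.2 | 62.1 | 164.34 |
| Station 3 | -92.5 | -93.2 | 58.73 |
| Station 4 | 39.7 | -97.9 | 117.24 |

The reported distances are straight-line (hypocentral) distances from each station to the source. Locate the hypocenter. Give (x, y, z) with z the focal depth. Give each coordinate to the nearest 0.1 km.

x ≈ -64.0 km, y ≈ -57.7 km, depth ≈ 37.1 km

Each station gives a sphere (x−x_i)² + (y−y_i)² + z² = d_i² (stations at z=0).
Subtracting the Station 1 sphere from Station 2 and Station 3: z² cancels, leaving linear equations in x and y:
-97.2 x − 178.0 y = 16489.11
58.2 x − 488.6 y = 24465.57
Solving: x ≈ -63.986, y ≈ -57.695 km (keep extra digits for the depth step; rounded: -64.0, -57.7).
Then from the Station 1 sphere: z² = 219.75² − (x + 121.6)² − (y − 151.1)² with x = -63.986, y = -57.695, so z ≈ 37.086 ≈ 37.1 km.
Check against Station 4 (with the unrounded solution): distance 117.23 ≈ 117.24 km. ✓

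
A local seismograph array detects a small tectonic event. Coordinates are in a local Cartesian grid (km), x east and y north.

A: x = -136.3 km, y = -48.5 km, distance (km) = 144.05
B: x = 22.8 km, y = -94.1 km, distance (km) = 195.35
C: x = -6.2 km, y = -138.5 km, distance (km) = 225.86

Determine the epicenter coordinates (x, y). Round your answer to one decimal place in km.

x ≈ -68.5 km, y ≈ 78.6 km

Circle about each station: (x + 136.3)² + (y + 48.5)² = 144.05²; (x − 22.8)² + (y + 94.1)² = 195.35²; (x + 6.2)² + (y + 138.5)² = 225.86².
Subtracting the A equation from the B and C equations removes the quadratic terms:
318.2 x − 91.2 y = -28966.51
260.2 x − 180.0 y = -31971.59
Solving the 2×2 system: x ≈ -68.5, y ≈ 78.6 km.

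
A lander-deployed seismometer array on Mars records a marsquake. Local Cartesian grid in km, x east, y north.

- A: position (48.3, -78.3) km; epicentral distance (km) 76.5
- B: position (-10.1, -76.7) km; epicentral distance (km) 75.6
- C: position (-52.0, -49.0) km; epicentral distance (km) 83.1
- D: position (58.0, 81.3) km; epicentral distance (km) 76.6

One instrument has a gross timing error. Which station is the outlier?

Solve using three stations at a time. Using A, B, C (subtract circle equations pairwise → linear system) gives (x, y) ≈ (19.9, -7.3).
Distances from that point to each station vs reported:
  A: calculated 76.4 vs reported 76.5 → residual 0.1 km
  B: calculated 75.5 vs reported 75.6 → residual 0.1 km
  C: calculated 83.1 vs reported 83.1 → residual 0.0 km
  D: calculated 96.5 vs reported 76.6 → residual 19.9 km
A, B, C are mutually consistent (residuals ≈ 0); D is off by 19.9 km.

D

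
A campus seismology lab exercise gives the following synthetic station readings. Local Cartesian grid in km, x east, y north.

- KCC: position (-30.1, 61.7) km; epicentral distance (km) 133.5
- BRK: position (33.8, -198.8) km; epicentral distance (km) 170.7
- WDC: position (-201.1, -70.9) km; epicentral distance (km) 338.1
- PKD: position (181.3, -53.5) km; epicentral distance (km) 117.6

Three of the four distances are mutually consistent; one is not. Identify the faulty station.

Solve using three stations at a time. Using KCC, BRK, PKD (subtract circle equations pairwise → linear system) gives (x, y) ≈ (65.8, -31.1).
Distances from that point to each station vs reported:
  KCC: calculated 133.5 vs reported 133.5 → residual 0.0 km
  BRK: calculated 170.7 vs reported 170.7 → residual 0.0 km
  WDC: calculated 269.9 vs reported 338.1 → residual 68.2 km
  PKD: calculated 117.6 vs reported 117.6 → residual 0.0 km
KCC, BRK, PKD are mutually consistent (residuals ≈ 0); WDC is off by 68.2 km.

WDC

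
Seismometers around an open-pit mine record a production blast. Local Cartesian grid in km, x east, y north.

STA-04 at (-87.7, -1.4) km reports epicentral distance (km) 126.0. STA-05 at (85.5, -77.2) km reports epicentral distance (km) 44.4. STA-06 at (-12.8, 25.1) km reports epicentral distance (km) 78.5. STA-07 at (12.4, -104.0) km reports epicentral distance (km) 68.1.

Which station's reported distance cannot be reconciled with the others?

STA-05

Solve using three stations at a time. Using STA-04, STA-06, STA-07 (subtract circle equations pairwise → linear system) gives (x, y) ≈ (32.6, -39.0).
Distances from that point to each station vs reported:
  STA-04: calculated 126.0 vs reported 126.0 → residual 0.0 km
  STA-05: calculated 65.3 vs reported 44.4 → residual 20.9 km
  STA-06: calculated 78.5 vs reported 78.5 → residual 0.0 km
  STA-07: calculated 68.1 vs reported 68.1 → residual 0.0 km
STA-04, STA-06, STA-07 are mutually consistent (residuals ≈ 0); STA-05 is off by 20.9 km.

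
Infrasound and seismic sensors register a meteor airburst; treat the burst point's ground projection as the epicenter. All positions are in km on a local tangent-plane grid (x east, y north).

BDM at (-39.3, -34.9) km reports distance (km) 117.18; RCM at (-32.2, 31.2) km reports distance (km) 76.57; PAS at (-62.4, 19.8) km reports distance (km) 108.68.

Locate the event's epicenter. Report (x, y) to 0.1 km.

(42.2, 49.3)

Circle about each station: (x + 39.3)² + (y + 34.9)² = 117.18²; (x + 32.2)² + (y − 31.2)² = 76.57²; (x + 62.4)² + (y − 19.8)² = 108.68².
Subtracting the BDM equation from the RCM and PAS equations removes the quadratic terms:
14.2 x + 132.2 y = 7115.97
-46.2 x + 109.4 y = 3443.11
Solving the 2×2 system: x ≈ 42.2, y ≈ 49.3 km.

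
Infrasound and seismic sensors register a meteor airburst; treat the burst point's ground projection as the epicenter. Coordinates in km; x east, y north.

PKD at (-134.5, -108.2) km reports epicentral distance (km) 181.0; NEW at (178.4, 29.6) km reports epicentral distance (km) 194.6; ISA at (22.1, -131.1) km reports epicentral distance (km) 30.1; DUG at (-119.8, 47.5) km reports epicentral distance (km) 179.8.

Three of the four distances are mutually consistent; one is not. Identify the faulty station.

Solve using three stations at a time. Using PKD, NEW, ISA (subtract circle equations pairwise → linear system) gives (x, y) ≈ (46.4, -113.4).
Distances from that point to each station vs reported:
  PKD: calculated 181.0 vs reported 181.0 → residual 0.0 km
  NEW: calculated 194.6 vs reported 194.6 → residual 0.0 km
  ISA: calculated 30.1 vs reported 30.1 → residual 0.0 km
  DUG: calculated 231.3 vs reported 179.8 → residual 51.5 km
PKD, NEW, ISA are mutually consistent (residuals ≈ 0); DUG is off by 51.5 km.

DUG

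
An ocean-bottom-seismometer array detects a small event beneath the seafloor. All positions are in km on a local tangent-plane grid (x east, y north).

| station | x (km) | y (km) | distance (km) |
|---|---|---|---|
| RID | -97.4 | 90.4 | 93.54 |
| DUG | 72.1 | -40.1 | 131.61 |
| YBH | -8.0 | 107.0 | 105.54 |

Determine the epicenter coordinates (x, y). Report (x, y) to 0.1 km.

Circle about each station: (x + 97.4)² + (y − 90.4)² = 93.54²; (x − 72.1)² + (y + 40.1)² = 131.61²; (x + 8.0)² + (y − 107.0)² = 105.54².
Subtracting pairs of circle equations eliminates x²+y² and gives linear equations (the radical axes):
339.0 x − 261.0 y = -19423.96
178.8 x + 33.2 y = -8534.88
Solving the 2×2 system: x ≈ -49.6, y ≈ 10.0 km.

(-49.6, 10.0)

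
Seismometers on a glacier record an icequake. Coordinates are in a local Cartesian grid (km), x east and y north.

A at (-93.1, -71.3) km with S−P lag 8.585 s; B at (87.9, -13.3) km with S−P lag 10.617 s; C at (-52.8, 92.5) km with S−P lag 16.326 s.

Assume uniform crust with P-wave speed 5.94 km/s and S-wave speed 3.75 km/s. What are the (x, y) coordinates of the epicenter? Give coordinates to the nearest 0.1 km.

-5.9 km east, -66.8 km north

Distance from S−P lag: d = Δt · v_P v_S / (v_P − v_S) = Δt · (5.94·3.75)/(5.94−3.75) ≈ 10.1712·Δt.
So d_A = 87.32, d_B = 107.99, d_C = 166.06 km.
Circle about each station: (x + 93.1)² + (y + 71.3)² = 87.32²; (x − 87.9)² + (y + 13.3)² = 107.99²; (x + 52.8)² + (y − 92.5)² = 166.06².
Subtracting pairs of circle equations eliminates x²+y² and gives linear equations (the radical axes):
362.0 x + 116.0 y = -9885.06
80.6 x + 327.6 y = -22358.35
Solving the 2×2 system: x ≈ -5.9, y ≈ -66.8 km.
Check against A (with the unrounded x, y): √((x + 93.1)²+(y + 71.3)²) = 87.31 ≈ 87.32 km. ✓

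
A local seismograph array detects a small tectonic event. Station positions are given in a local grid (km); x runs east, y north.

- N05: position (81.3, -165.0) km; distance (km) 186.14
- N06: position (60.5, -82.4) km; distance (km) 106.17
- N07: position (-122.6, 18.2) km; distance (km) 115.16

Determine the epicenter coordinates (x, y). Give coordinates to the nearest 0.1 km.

x ≈ -9.3 km, y ≈ -2.4 km

Circle about each station: (x − 81.3)² + (y + 165.0)² = 186.14²; (x − 60.5)² + (y + 82.4)² = 106.17²; (x + 122.6)² + (y − 18.2)² = 115.16².
Subtracting pairs of circle equations eliminates x²+y² and gives linear equations (the radical axes):
-41.6 x + 165.2 y = -8.65
-407.8 x + 366.4 y = 2913.58
Solving the 2×2 system: x ≈ -9.3, y ≈ -2.4 km.
Check against N05 (with the unrounded x, y): √((x − 81.3)²+(y + 165.0)²) = 186.14 ≈ 186.14 km. ✓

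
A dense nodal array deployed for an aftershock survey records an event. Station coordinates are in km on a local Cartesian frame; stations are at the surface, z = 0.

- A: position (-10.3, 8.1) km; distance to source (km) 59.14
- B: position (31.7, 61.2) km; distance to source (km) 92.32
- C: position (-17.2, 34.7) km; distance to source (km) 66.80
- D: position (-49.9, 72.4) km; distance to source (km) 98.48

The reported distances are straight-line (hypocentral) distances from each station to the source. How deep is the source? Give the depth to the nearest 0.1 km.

Each station gives a sphere (x−x_i)² + (y−y_i)² + z² = d_i² (stations at z=0).
Subtracting the A sphere from B and C: z² cancels, leaving linear equations in x and y:
84.0 x + 106.2 y = -446.81
-13.8 x + 53.2 y = 363.53
Solving: x ≈ -10.511, y ≈ 4.107 km (keep extra digits for the depth step; rounded: -10.5, 4.1).
Then from the A sphere: z² = 59.14² − (x + 10.3)² − (y − 8.1)² with x = -10.511, y = 4.107, so z ≈ 59.005 ≈ 59.0 km.
Check against D (with the unrounded solution): distance 98.47 ≈ 98.48 km. ✓

z ≈ 59.0 km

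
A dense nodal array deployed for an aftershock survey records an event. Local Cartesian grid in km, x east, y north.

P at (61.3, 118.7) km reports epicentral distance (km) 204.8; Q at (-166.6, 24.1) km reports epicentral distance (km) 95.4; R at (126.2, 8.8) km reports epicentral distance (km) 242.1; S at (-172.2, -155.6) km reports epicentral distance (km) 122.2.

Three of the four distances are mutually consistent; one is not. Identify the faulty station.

Solve using three stations at a time. Using Q, R, S (subtract circle equations pairwise → linear system) gives (x, y) ≈ (-108.3, -51.4).
Distances from that point to each station vs reported:
  P: calculated 240.2 vs reported 204.8 → residual 35.4 km
  Q: calculated 95.4 vs reported 95.4 → residual 0.0 km
  R: calculated 242.1 vs reported 242.1 → residual 0.0 km
  S: calculated 122.2 vs reported 122.2 → residual 0.0 km
Q, R, S are mutually consistent (residuals ≈ 0); P is off by 35.4 km.

P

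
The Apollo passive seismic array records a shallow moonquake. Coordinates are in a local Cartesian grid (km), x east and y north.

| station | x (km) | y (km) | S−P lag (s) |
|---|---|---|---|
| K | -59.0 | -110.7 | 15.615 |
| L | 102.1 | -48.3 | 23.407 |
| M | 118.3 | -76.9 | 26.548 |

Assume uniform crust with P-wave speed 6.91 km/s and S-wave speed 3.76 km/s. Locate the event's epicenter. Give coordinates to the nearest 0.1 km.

Distance from S−P lag: d = Δt · v_P v_S / (v_P − v_S) = Δt · (6.91·3.76)/(6.91−3.76) ≈ 8.2481·Δt.
So d_K = 128.79, d_L = 193.06, d_M = 218.97 km.
Circle about each station: (x + 59.0)² + (y + 110.7)² = 128.79²; (x − 102.1)² + (y + 48.3)² = 193.06²; (x − 118.3)² + (y + 76.9)² = 218.97².
Subtracting pairs of circle equations eliminates x²+y² and gives linear equations (the radical axes):
322.2 x + 124.8 y = -23663.49
354.6 x + 67.6 y = -27187.99
Solving the 2×2 system: x ≈ -79.8, y ≈ 16.4 km.

x ≈ -79.8 km, y ≈ 16.4 km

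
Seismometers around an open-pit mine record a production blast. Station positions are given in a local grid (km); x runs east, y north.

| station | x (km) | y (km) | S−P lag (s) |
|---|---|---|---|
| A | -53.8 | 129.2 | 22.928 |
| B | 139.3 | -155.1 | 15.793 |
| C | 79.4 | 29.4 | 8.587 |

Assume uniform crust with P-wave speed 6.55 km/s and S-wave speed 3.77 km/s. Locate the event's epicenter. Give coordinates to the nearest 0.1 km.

(55.1, -42.9)

Distance from S−P lag: d = Δt · v_P v_S / (v_P − v_S) = Δt · (6.55·3.77)/(6.55−3.77) ≈ 8.8826·Δt.
So d_A = 203.66, d_B = 140.28, d_C = 76.27 km.
Circle about each station: (x + 53.8)² + (y − 129.2)² = 203.66²; (x − 139.3)² + (y + 155.1)² = 140.28²; (x − 79.4)² + (y − 29.4)² = 76.27².
Subtracting pairs of circle equations eliminates x²+y² and gives linear equations (the radical axes):
386.2 x − 568.6 y = 45672.34
266.4 x − 199.6 y = 23241.92
Solving the 2×2 system: x ≈ 55.1, y ≈ -42.9 km.
Check against A (with the unrounded x, y): √((x + 53.8)²+(y − 129.2)²) = 203.66 ≈ 203.66 km. ✓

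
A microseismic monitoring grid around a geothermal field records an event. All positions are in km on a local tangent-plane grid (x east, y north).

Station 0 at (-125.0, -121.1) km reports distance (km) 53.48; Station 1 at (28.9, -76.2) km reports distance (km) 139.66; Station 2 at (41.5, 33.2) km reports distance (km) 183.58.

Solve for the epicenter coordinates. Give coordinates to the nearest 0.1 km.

Circle about each station: (x + 125.0)² + (y + 121.1)² = 53.48²; (x − 28.9)² + (y + 76.2)² = 139.66²; (x − 41.5)² + (y − 33.2)² = 183.58².
Subtracting the Station 0 equation from the Station 1 and Station 2 equations removes the quadratic terms:
307.8 x + 89.8 y = -40293.37
333.0 x + 308.6 y = -58307.23
Solving the 2×2 system: x ≈ -110.6, y ≈ -69.6 km.

(-110.6, -69.6)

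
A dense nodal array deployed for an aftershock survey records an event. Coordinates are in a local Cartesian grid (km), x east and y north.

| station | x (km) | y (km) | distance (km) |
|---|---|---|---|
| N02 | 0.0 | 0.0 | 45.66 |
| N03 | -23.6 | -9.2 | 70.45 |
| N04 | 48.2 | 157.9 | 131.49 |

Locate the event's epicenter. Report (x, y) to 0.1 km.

Circle about each station: x² + y² = 45.66²; (x + 23.6)² + (y + 9.2)² = 70.45²; (x − 48.2)² + (y − 157.9)² = 131.49².
Subtracting the N02 equation from the N03 and N04 equations removes the quadratic terms:
-47.2 x − 18.4 y = -2236.77
96.4 x + 315.8 y = 12050.87
Solving the 2×2 system: x ≈ 36.9, y ≈ 26.9 km.

36.9 km east, 26.9 km north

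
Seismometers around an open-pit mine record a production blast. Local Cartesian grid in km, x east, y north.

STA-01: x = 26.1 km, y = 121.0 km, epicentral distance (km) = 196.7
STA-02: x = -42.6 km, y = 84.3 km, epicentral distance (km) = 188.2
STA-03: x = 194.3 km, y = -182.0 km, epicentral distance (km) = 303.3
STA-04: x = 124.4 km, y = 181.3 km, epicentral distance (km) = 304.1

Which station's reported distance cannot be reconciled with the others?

STA-02

Solve using three stations at a time. Using STA-01, STA-03, STA-04 (subtract circle equations pairwise → linear system) gives (x, y) ≈ (-77.1, -46.5).
Distances from that point to each station vs reported:
  STA-01: calculated 196.7 vs reported 196.7 → residual 0.0 km
  STA-02: calculated 135.3 vs reported 188.2 → residual 52.9 km
  STA-03: calculated 303.3 vs reported 303.3 → residual 0.0 km
  STA-04: calculated 304.1 vs reported 304.1 → residual 0.0 km
STA-01, STA-03, STA-04 are mutually consistent (residuals ≈ 0); STA-02 is off by 52.9 km.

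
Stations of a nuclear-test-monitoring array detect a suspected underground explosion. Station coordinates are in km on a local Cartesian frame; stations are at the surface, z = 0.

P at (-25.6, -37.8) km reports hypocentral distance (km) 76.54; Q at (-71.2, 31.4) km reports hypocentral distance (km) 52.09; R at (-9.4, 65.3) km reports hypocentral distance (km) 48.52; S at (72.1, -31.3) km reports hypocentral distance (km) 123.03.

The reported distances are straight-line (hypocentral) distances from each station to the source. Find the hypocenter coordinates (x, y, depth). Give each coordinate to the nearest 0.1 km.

Each station gives a sphere (x−x_i)² + (y−y_i)² + z² = d_i² (stations at z=0).
Subtracting the P sphere from Q and R: z² cancels, leaving linear equations in x and y:
-91.2 x + 138.4 y = 7116.20
32.4 x + 206.2 y = 5772.43
Solving: x ≈ -28.702, y ≈ 32.504 km (keep extra digits for the depth step; rounded: -28.7, 32.5).
Then from the P sphere: z² = 76.54² − (x + 25.6)² − (y + 37.8)² with x = -28.702, y = 32.504, so z ≈ 30.101 ≈ 30.1 km.

(-28.7, 32.5, 30.1)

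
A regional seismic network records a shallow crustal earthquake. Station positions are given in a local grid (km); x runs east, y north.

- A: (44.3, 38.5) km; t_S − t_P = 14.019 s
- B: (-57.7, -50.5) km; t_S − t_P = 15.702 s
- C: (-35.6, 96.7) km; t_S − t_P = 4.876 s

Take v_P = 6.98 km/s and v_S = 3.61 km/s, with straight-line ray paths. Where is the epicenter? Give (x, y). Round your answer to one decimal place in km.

-56.6 km east, 66.9 km north

Distance from S−P lag: d = Δt · v_P v_S / (v_P − v_S) = Δt · (6.98·3.61)/(6.98−3.61) ≈ 7.4771·Δt.
So d_A = 104.82, d_B = 117.41, d_C = 36.46 km.
Circle about each station: (x − 44.3)² + (y − 38.5)² = 104.82²; (x + 57.7)² + (y + 50.5)² = 117.41²; (x + 35.6)² + (y − 96.7)² = 36.46².
Subtracting the A equation from the B and C equations removes the quadratic terms:
-204.0 x − 178.0 y = -363.08
-159.8 x + 116.4 y = 16831.41
Solving the 2×2 system: x ≈ -56.6, y ≈ 66.9 km.
Check against A (with the unrounded x, y): √((x − 44.3)²+(y − 38.5)²) = 104.82 ≈ 104.82 km. ✓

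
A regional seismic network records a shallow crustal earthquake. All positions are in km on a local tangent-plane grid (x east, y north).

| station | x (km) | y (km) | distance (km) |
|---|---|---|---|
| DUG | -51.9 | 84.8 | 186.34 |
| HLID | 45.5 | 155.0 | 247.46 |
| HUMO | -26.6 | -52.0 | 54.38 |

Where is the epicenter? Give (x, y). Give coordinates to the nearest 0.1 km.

12.1 km east, -90.2 km north

Circle about each station: (x + 51.9)² + (y − 84.8)² = 186.34²; (x − 45.5)² + (y − 155.0)² = 247.46²; (x + 26.6)² + (y + 52.0)² = 54.38².
Subtracting the DUG equation from the HLID and HUMO equations removes the quadratic terms:
194.8 x + 140.4 y = -10303.26
50.6 x − 273.6 y = 25292.32
Solving the 2×2 system: x ≈ 12.1, y ≈ -90.2 km.
Check against DUG (with the unrounded x, y): √((x + 51.9)²+(y − 84.8)²) = 186.34 ≈ 186.34 km. ✓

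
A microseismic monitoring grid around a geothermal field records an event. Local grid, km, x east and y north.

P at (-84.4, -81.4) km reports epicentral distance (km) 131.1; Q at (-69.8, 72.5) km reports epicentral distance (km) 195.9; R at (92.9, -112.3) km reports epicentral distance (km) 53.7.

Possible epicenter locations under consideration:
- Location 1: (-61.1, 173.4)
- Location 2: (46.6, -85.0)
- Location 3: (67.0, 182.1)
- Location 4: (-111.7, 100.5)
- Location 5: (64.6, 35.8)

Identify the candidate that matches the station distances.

Location 2

For each candidate, compare |candidate − station| to the reported distance:
Location 1: residuals P 124.8, Q 94.6, R 270.9 → max 270.9 km
Location 2: residuals P 0.1, Q 0.1, R 0.0 → max 0.1 km
Location 3: residuals P 172.8, Q 20.6, R 241.8 → max 241.8 km
Location 4: residuals P 52.8, Q 145.5, R 241.5 → max 241.5 km
Location 5: residuals P 58.5, Q 56.6, R 97.1 → max 97.1 km
Only Location 2 has all residuals ≈ 0.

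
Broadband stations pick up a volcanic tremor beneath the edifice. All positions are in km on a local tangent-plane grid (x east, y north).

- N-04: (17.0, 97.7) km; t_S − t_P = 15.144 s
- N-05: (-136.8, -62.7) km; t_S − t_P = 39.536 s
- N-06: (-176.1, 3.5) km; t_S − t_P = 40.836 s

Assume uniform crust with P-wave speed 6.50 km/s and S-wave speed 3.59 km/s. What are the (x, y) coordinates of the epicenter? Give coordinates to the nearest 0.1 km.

Distance from S−P lag: d = Δt · v_P v_S / (v_P − v_S) = Δt · (6.50·3.59)/(6.50−3.59) ≈ 8.0189·Δt.
So d_N-04 = 121.44, d_N-05 = 317.04, d_N-06 = 327.46 km.
Circle about each station: (x − 17.0)² + (y − 97.7)² = 121.44²; (x + 136.8)² + (y + 62.7)² = 317.04²; (x + 176.1)² + (y − 3.5)² = 327.46².
Subtracting the N-04 equation from the N-05 and N-06 equations removes the quadratic terms:
-307.6 x − 320.8 y = -72955.45
-386.2 x − 188.4 y = -71293.21
Solving the 2×2 system: x ≈ 138.4, y ≈ 94.7 km.
Check against N-04 (with the unrounded x, y): √((x − 17.0)²+(y − 97.7)²) = 121.43 ≈ 121.44 km. ✓

138.4 km east, 94.7 km north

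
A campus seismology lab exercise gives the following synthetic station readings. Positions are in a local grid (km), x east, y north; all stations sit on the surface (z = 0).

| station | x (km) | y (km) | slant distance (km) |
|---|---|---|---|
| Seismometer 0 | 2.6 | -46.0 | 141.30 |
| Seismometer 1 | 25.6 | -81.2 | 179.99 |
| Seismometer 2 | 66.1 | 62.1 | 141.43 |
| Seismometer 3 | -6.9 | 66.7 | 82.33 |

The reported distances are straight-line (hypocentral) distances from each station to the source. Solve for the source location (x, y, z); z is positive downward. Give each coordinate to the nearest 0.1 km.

Each station gives a sphere (x−x_i)² + (y−y_i)² + z² = d_i² (stations at z=0).
Subtracting the Seismometer 0 sphere from Seismometer 1 and Seismometer 2: z² cancels, leaving linear equations in x and y:
46.0 x − 70.4 y = -7304.67
127.0 x + 216.2 y = 6066.11
Solving: x ≈ -61.009, y ≈ 63.896 km (keep extra digits for the depth step; rounded: -61.0, 63.9).
Then from the Seismometer 0 sphere: z² = 141.30² − (x − 2.6)² − (y + 46.0)² with x = -61.009, y = 63.896, so z ≈ 61.988 ≈ 62.0 km.

x ≈ -61.0 km, y ≈ 63.9 km, depth ≈ 62.0 km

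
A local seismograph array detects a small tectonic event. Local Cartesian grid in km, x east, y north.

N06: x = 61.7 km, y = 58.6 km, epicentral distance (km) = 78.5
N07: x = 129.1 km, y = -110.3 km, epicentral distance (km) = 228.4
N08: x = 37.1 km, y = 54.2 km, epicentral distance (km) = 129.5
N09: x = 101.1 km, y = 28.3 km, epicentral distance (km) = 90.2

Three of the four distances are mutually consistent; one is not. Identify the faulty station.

Solve using three stations at a time. Using N06, N07, N09 (subtract circle equations pairwise → linear system) gives (x, y) ≈ (113.3, 117.5).
Distances from that point to each station vs reported:
  N06: calculated 78.3 vs reported 78.5 → residual 0.2 km
  N07: calculated 228.3 vs reported 228.4 → residual 0.1 km
  N08: calculated 99.0 vs reported 129.5 → residual 30.5 km
  N09: calculated 90.0 vs reported 90.2 → residual 0.2 km
N06, N07, N09 are mutually consistent (residuals ≈ 0); N08 is off by 30.5 km.

N08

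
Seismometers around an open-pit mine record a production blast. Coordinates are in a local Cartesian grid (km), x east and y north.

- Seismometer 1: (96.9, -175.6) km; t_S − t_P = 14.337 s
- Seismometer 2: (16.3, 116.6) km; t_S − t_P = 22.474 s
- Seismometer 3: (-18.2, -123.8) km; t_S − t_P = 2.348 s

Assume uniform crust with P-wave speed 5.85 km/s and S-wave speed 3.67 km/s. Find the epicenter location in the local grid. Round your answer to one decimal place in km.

x ≈ -23.1 km, y ≈ -101.2 km

Distance from S−P lag: d = Δt · v_P v_S / (v_P − v_S) = Δt · (5.85·3.67)/(5.85−3.67) ≈ 9.8484·Δt.
So d_Seismometer 1 = 141.20, d_Seismometer 2 = 221.33, d_Seismometer 3 = 23.12 km.
Circle about each station: (x − 96.9)² + (y + 175.6)² = 141.20²; (x − 16.3)² + (y − 116.6)² = 221.33²; (x + 18.2)² + (y + 123.8)² = 23.12².
Subtracting pairs of circle equations eliminates x²+y² and gives linear equations (the radical axes):
-161.2 x + 584.4 y = -55413.25
-230.2 x + 103.6 y = -5164.38
Solving the 2×2 system: x ≈ -23.1, y ≈ -101.2 km.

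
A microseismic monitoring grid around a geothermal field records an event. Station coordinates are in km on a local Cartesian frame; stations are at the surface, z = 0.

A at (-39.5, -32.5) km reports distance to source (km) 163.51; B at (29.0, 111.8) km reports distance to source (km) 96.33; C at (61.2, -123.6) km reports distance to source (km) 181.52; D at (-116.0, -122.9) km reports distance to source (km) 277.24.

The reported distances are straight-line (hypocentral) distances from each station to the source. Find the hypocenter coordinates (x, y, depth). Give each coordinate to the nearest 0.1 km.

x ≈ 97.2 km, y ≈ 51.5 km, depth ≈ 31.5 km

Each station gives a sphere (x−x_i)² + (y−y_i)² + z² = d_i² (stations at z=0).
Subtracting the A sphere from B and C: z² cancels, leaving linear equations in x and y:
137.0 x + 288.6 y = 28179.79
201.4 x − 182.2 y = 10191.91
Solving: x ≈ 97.198, y ≈ 51.503 km (keep extra digits for the depth step; rounded: 97.2, 51.5).
Then from the A sphere: z² = 163.51² − (x + 39.5)² − (y + 32.5)² with x = 97.198, y = 51.503, so z ≈ 31.507 ≈ 31.5 km.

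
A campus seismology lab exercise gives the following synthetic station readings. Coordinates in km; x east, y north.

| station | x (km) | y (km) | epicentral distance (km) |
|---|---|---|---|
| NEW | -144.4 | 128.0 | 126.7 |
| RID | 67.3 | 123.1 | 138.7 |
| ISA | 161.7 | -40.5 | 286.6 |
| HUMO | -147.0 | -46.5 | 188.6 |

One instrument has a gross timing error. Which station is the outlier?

NEW

Solve using three stations at a time. Using RID, ISA, HUMO (subtract circle equations pairwise → linear system) gives (x, y) ≈ (-71.4, 126.3).
Distances from that point to each station vs reported:
  NEW: calculated 73.0 vs reported 126.7 → residual 53.7 km
  RID: calculated 138.7 vs reported 138.7 → residual 0.0 km
  ISA: calculated 286.6 vs reported 286.6 → residual 0.0 km
  HUMO: calculated 188.6 vs reported 188.6 → residual 0.0 km
RID, ISA, HUMO are mutually consistent (residuals ≈ 0); NEW is off by 53.7 km.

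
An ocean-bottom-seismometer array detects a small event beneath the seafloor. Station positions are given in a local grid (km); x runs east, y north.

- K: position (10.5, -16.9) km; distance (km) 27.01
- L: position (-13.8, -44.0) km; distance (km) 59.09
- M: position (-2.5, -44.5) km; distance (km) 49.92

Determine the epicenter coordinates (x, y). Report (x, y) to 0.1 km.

37.4 km east, -14.5 km north

Circle about each station: (x − 10.5)² + (y + 16.9)² = 27.01²; (x + 13.8)² + (y + 44.0)² = 59.09²; (x + 2.5)² + (y + 44.5)² = 49.92².
Subtracting the K equation from the L and M equations removes the quadratic terms:
-48.6 x − 54.2 y = -1031.51
-26.0 x − 55.2 y = -171.83
Solving the 2×2 system: x ≈ 37.4, y ≈ -14.5 km.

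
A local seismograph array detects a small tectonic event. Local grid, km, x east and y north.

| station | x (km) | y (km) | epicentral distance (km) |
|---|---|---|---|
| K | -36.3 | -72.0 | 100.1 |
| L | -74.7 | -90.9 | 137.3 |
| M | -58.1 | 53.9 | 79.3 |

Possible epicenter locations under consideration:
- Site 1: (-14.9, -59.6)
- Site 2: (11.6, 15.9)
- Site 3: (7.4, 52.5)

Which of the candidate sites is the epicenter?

Site 2

For each candidate, compare |candidate − station| to the reported distance:
Site 1: residuals K 75.4, L 69.8, M 42.1 → max 75.4 km
Site 2: residuals K 0.0, L 0.0, M 0.1 → max 0.1 km
Site 3: residuals K 31.8, L 27.9, M 13.8 → max 31.8 km
Only Site 2 has all residuals ≈ 0.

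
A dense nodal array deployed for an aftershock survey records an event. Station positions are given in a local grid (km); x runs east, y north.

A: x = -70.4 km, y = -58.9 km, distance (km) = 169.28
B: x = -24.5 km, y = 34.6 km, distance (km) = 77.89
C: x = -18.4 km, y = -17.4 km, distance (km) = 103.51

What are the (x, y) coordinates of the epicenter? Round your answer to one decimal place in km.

48.6 km east, 61.5 km north

Circle about each station: (x + 70.4)² + (y + 58.9)² = 169.28²; (x + 24.5)² + (y − 34.6)² = 77.89²; (x + 18.4)² + (y + 17.4)² = 103.51².
Subtracting pairs of circle equations eliminates x²+y² and gives linear equations (the radical axes):
91.8 x + 187.0 y = 15960.91
104.0 x + 83.0 y = 10157.35
Solving the 2×2 system: x ≈ 48.6, y ≈ 61.5 km.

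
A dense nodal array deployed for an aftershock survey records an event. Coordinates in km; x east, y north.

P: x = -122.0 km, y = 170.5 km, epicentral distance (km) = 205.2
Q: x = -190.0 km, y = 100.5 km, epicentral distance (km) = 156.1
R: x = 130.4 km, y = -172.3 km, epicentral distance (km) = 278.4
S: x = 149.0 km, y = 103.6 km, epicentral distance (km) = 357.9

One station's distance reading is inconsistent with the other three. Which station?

S

Solve using three stations at a time. Using P, Q, R (subtract circle equations pairwise → linear system) gives (x, y) ≈ (-111.5, -34.4).
Distances from that point to each station vs reported:
  P: calculated 205.2 vs reported 205.2 → residual 0.0 km
  Q: calculated 156.1 vs reported 156.1 → residual 0.0 km
  R: calculated 278.4 vs reported 278.4 → residual 0.0 km
  S: calculated 294.8 vs reported 357.9 → residual 63.1 km
P, Q, R are mutually consistent (residuals ≈ 0); S is off by 63.1 km.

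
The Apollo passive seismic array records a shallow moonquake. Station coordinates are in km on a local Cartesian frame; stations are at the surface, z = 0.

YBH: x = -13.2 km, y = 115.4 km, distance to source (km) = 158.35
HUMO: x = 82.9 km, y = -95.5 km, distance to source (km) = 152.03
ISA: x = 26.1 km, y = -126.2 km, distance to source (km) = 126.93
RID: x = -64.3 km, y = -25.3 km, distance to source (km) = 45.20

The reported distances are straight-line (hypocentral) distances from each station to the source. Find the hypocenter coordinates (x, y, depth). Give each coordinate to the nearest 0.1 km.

x ≈ -49.2 km, y ≈ -33.0 km, depth ≈ 41.9 km

Each station gives a sphere (x−x_i)² + (y−y_i)² + z² = d_i² (stations at z=0).
Subtracting the YBH sphere from HUMO and ISA: z² cancels, leaving linear equations in x and y:
192.2 x − 421.8 y = 4462.86
78.6 x − 483.2 y = 12079.75
Solving: x ≈ -49.211, y ≈ -33.004 km (keep extra digits for the depth step; rounded: -49.2, -33.0).
Then from the YBH sphere: z² = 158.35² − (x + 13.2)² − (y − 115.4)² with x = -49.211, y = -33.004, so z ≈ 41.883 ≈ 41.9 km.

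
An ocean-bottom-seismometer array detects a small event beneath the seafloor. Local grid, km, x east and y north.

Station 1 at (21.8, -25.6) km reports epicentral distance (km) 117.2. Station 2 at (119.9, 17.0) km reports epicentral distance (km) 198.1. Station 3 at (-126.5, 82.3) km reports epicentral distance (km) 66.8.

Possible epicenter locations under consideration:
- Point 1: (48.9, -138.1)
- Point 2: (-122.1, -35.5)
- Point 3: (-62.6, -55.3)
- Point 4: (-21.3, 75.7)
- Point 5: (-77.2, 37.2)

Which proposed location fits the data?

Point 5

For each candidate, compare |candidate − station| to the reported distance:
Point 1: residuals Station 1 1.5, Station 2 27.5, Station 3 214.9 → max 214.9 km
Point 2: residuals Station 1 27.0, Station 2 49.5, Station 3 51.1 → max 51.1 km
Point 3: residuals Station 1 27.7, Station 2 1.8, Station 3 84.9 → max 84.9 km
Point 4: residuals Station 1 7.1, Station 2 45.2, Station 3 38.6 → max 45.2 km
Point 5: residuals Station 1 0.0, Station 2 0.0, Station 3 0.0 → max 0.0 km
Only Point 5 has all residuals ≈ 0.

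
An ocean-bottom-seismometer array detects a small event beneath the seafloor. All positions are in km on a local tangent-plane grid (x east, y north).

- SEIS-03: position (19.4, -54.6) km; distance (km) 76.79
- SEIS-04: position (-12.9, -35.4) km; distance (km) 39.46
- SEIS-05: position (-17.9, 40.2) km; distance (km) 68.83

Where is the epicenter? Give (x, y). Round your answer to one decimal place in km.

Circle about each station: (x − 19.4)² + (y + 54.6)² = 76.79²; (x + 12.9)² + (y + 35.4)² = 39.46²; (x + 17.9)² + (y − 40.2)² = 68.83².
Subtracting the SEIS-03 equation from the SEIS-04 and SEIS-05 equations removes the quadratic terms:
-64.6 x + 38.4 y = 2401.66
-74.6 x + 189.6 y = -261.93
Solving the 2×2 system: x ≈ -49.6, y ≈ -20.9 km.
Check against SEIS-03 (with the unrounded x, y): √((x − 19.4)²+(y + 54.6)²) = 76.79 ≈ 76.79 km. ✓

-49.6 km east, -20.9 km north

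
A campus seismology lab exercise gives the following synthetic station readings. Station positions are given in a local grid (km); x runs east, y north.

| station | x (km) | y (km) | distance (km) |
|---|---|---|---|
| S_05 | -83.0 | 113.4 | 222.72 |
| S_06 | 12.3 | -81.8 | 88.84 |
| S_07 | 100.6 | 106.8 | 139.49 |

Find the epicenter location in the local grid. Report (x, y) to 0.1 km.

x ≈ 85.8 km, y ≈ -31.9 km

Circle about each station: (x + 83.0)² + (y − 113.4)² = 222.72²; (x − 12.3)² + (y + 81.8)² = 88.84²; (x − 100.6)² + (y − 106.8)² = 139.49².
Subtracting the S_05 equation from the S_06 and S_07 equations removes the quadratic terms:
190.6 x − 390.4 y = 28805.62
367.2 x − 13.2 y = 31924.78
Solving the 2×2 system: x ≈ 85.8, y ≈ -31.9 km.
Check against S_05 (with the unrounded x, y): √((x + 83.0)²+(y − 113.4)²) = 222.72 ≈ 222.72 km. ✓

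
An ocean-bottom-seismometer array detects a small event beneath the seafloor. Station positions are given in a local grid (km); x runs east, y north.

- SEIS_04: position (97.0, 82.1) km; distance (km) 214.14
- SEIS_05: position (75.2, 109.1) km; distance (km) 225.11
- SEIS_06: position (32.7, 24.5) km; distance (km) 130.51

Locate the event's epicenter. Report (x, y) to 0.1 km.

Circle about each station: (x − 97.0)² + (y − 82.1)² = 214.14²; (x − 75.2)² + (y − 109.1)² = 225.11²; (x − 32.7)² + (y − 24.5)² = 130.51².
Subtracting pairs of circle equations eliminates x²+y² and gives linear equations (the radical axes):
-43.6 x + 54.0 y = -3410.13
-128.6 x − 115.2 y = 14343.21
Solving the 2×2 system: x ≈ -31.9, y ≈ -88.9 km.
Check against SEIS_04 (with the unrounded x, y): √((x − 97.0)²+(y − 82.1)²) = 214.14 ≈ 214.14 km. ✓

x ≈ -31.9 km, y ≈ -88.9 km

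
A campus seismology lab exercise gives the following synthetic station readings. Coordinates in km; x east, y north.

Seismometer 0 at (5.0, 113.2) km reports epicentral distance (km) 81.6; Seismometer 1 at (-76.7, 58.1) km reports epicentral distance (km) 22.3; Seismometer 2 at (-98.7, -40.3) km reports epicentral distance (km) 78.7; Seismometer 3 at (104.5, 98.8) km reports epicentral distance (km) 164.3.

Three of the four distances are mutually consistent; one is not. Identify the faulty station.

Seismometer 2

Solve using three stations at a time. Using Seismometer 0, Seismometer 1, Seismometer 3 (subtract circle equations pairwise → linear system) gives (x, y) ≈ (-54.5, 57.4).
Distances from that point to each station vs reported:
  Seismometer 0: calculated 81.6 vs reported 81.6 → residual 0.0 km
  Seismometer 1: calculated 22.2 vs reported 22.3 → residual 0.1 km
  Seismometer 2: calculated 107.2 vs reported 78.7 → residual 28.5 km
  Seismometer 3: calculated 164.3 vs reported 164.3 → residual 0.0 km
Seismometer 0, Seismometer 1, Seismometer 3 are mutually consistent (residuals ≈ 0); Seismometer 2 is off by 28.5 km.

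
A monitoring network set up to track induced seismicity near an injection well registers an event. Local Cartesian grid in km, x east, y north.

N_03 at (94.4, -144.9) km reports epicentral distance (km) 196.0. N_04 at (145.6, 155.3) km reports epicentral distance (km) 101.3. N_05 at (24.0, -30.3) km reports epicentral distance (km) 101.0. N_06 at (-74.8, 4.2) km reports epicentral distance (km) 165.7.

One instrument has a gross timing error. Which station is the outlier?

Solve using three stations at a time. Using N_03, N_05, N_06 (subtract circle equations pairwise → linear system) gives (x, y) ≈ (84.3, 50.9).
Distances from that point to each station vs reported:
  N_03: calculated 196.1 vs reported 196.0 → residual 0.1 km
  N_04: calculated 121.1 vs reported 101.3 → residual 19.8 km
  N_05: calculated 101.1 vs reported 101.0 → residual 0.1 km
  N_06: calculated 165.8 vs reported 165.7 → residual 0.1 km
N_03, N_05, N_06 are mutually consistent (residuals ≈ 0); N_04 is off by 19.8 km.

N_04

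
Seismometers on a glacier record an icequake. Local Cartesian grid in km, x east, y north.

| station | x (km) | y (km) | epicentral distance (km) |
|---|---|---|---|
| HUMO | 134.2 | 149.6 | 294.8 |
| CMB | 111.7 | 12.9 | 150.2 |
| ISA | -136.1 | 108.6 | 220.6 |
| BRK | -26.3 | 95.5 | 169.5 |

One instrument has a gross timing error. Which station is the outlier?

Solve using three stations at a time. Using CMB, ISA, BRK (subtract circle equations pairwise → linear system) gives (x, y) ≈ (-11.4, -73.5).
Distances from that point to each station vs reported:
  HUMO: calculated 266.4 vs reported 294.8 → residual 28.4 km
  CMB: calculated 150.4 vs reported 150.2 → residual 0.2 km
  ISA: calculated 220.7 vs reported 220.6 → residual 0.1 km
  BRK: calculated 169.6 vs reported 169.5 → residual 0.1 km
CMB, ISA, BRK are mutually consistent (residuals ≈ 0); HUMO is off by 28.4 km.

HUMO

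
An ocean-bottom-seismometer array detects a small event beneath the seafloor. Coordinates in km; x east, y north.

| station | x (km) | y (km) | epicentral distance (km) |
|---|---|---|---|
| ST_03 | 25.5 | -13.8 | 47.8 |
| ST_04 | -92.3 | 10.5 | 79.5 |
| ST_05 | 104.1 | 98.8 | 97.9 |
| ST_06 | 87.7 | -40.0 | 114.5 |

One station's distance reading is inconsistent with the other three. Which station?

ST_05

Solve using three stations at a time. Using ST_03, ST_04, ST_06 (subtract circle equations pairwise → linear system) gives (x, y) ≈ (-12.9, 14.7).
Distances from that point to each station vs reported:
  ST_03: calculated 47.8 vs reported 47.8 → residual 0.0 km
  ST_04: calculated 79.5 vs reported 79.5 → residual 0.0 km
  ST_05: calculated 144.1 vs reported 97.9 → residual 46.2 km
  ST_06: calculated 114.5 vs reported 114.5 → residual 0.0 km
ST_03, ST_04, ST_06 are mutually consistent (residuals ≈ 0); ST_05 is off by 46.2 km.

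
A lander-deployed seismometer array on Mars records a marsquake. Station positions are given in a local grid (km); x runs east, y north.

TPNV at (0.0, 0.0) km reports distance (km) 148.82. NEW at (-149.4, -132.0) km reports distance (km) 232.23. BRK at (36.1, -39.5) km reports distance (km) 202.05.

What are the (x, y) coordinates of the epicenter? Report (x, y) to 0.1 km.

Circle about each station: x² + y² = 148.82²; (x + 149.4)² + (y + 132.0)² = 232.23²; (x − 36.1)² + (y + 39.5)² = 202.05².
Subtracting pairs of circle equations eliminates x²+y² and gives linear equations (the radical axes):
-298.8 x − 264.0 y = 7960.98
72.2 x − 79.0 y = -15813.35
Solving the 2×2 system: x ≈ -112.6, y ≈ 97.3 km.
Check against TPNV (with the unrounded x, y): √(x²+y²) = 148.79 ≈ 148.82 km. ✓

(-112.6, 97.3)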